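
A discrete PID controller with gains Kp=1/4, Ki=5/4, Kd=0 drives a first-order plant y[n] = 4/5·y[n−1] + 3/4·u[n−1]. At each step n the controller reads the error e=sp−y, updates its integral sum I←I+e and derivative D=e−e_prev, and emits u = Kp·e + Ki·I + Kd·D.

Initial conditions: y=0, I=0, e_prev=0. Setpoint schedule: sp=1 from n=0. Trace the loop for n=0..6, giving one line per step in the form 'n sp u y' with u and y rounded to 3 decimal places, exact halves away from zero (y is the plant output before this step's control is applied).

0 1 1.500 0.000
1 1 1.063 1.125
2 1 0.048 1.697
3 1 -0.368 1.394
4 1 -0.028 0.839
5 1 0.456 0.650
6 1 0.575 0.862

(exact arithmetic carried between steps; '≈' marks a value shown rounded to 6 d.p. or computed from one; I and e_prev carry over from the previous line; the table rounds u and y to 3 d.p., halves away from zero)
n=0: y=0, sp=1, e=sp−y=1; I=1, D=e−e_prev=1; u=1/4·1+5/4·1+0·1=1.5; next y=4/5·0+3/4·1.5=1.125
n=1: y=1.125, sp=1, e=sp−y=-0.125; I=0.875, D=e−e_prev=-1.125; u=1/4·(-0.125)+5/4·0.875+0·(-1.125)=1.0625; next y=4/5·1.125+3/4·1.0625=1.696875
n=2: y=1.696875, sp=1, e=sp−y=-0.696875; I=0.178125, D=e−e_prev=-0.571875; u=1/4·(-0.696875)+5/4·0.178125+0·(-0.571875)≈0.048438; next y=4/5·1.696875+3/4·0.048438≈1.393828
n=3: y≈1.393828, sp=1, e=sp−y≈-0.393828; I≈-0.215703, D=e−e_prev≈0.303047; u=1/4·(-0.393828)+5/4·(-0.215703)+0·0.303047≈-0.368086; next y=4/5·1.393828+3/4·(-0.368086)≈0.838998
n=4: y≈0.838998, sp=1, e=sp−y≈0.161002; I≈-0.054701, D=e−e_prev≈0.554830; u=1/4·0.161002+5/4·(-0.054701)+0·0.554830≈-0.028126; next y=4/5·0.838998+3/4·(-0.028126)≈0.650104
n=5: y≈0.650104, sp=1, e=sp−y≈0.349896; I≈0.295195, D=e−e_prev≈0.188894; u=1/4·0.349896+5/4·0.295195+0·0.188894≈0.456468; next y=4/5·0.650104+3/4·0.456468≈0.862434
n=6: y≈0.862434, sp=1, e=sp−y≈0.137566; I≈0.432761, D=e−e_prev≈-0.212330; u=1/4·0.137566+5/4·0.432761+0·(-0.212330)≈0.575343; next y=4/5·0.862434+3/4·0.575343≈1.121454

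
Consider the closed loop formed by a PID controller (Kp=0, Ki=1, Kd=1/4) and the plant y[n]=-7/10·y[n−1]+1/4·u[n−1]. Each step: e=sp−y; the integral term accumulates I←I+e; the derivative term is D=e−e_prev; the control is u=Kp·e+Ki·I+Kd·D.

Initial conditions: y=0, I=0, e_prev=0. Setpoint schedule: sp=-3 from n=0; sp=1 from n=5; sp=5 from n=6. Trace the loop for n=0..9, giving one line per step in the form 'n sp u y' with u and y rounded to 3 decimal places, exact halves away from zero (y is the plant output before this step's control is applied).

0 -3 -3.750 0.000
1 -3 -4.828 -0.938
2 -3 -7.608 -0.551
3 -3 -8.754 -1.517
4 -3 -10.966 -1.127
5 1 -6.709 -1.953
6 5 -2.016 -0.310
7 5 2.675 -0.287
8 5 6.523 0.869
9 5 10.752 1.022

(exact arithmetic carried between steps; '≈' marks a value shown rounded to 6 d.p. or computed from one; I and e_prev carry over from the previous line; the table rounds u and y to 3 d.p., halves away from zero)
n=0: y=0, sp=-3, e=sp−y=-3; I=-3, D=e−e_prev=-3; u=0·(-3)+1·(-3)+1/4·(-3)=-3.75; next y=-7/10·0+1/4·(-3.75)=-0.9375
n=1: y=-0.9375, sp=-3, e=sp−y=-2.0625; I=-5.0625, D=e−e_prev=0.9375; u=0·(-2.0625)+1·(-5.0625)+1/4·0.9375=-4.828125; next y=-7/10·(-0.9375)+1/4·(-4.828125)≈-0.550781
n=2: y≈-0.550781, sp=-3, e=sp−y≈-2.449219; I≈-7.511719, D=e−e_prev≈-0.386719; u=0·(-2.449219)+1·(-7.511719)+1/4·(-0.386719)≈-7.608398; next y=-7/10·(-0.550781)+1/4·(-7.608398)≈-1.516553
n=3: y≈-1.516553, sp=-3, e=sp−y≈-1.483447; I≈-8.995166, D=e−e_prev≈0.965771; u=0·(-1.483447)+1·(-8.995166)+1/4·0.965771≈-8.753723; next y=-7/10·(-1.516553)+1/4·(-8.753723)≈-1.126844
n=4: y≈-1.126844, sp=-3, e=sp−y≈-1.873156; I≈-10.868322, D=e−e_prev≈-0.389709; u=0·(-1.873156)+1·(-10.868322)+1/4·(-0.389709)≈-10.965749; next y=-7/10·(-1.126844)+1/4·(-10.965749)≈-1.952647
n=5: y≈-1.952647, sp=1, e=sp−y≈2.952647; I≈-7.915676, D=e−e_prev≈4.825803; u=0·2.952647+1·(-7.915676)+1/4·4.825803≈-6.709225; next y=-7/10·(-1.952647)+1/4·(-6.709225)≈-0.310454
n=6: y≈-0.310454, sp=5, e=sp−y≈5.310454; I≈-2.605222, D=e−e_prev≈2.357807; u=0·5.310454+1·(-2.605222)+1/4·2.357807≈-2.015770; next y=-7/10·(-0.310454)+1/4·(-2.015770)≈-0.286625
n=7: y≈-0.286625, sp=5, e=sp−y≈5.286625; I≈2.681403, D=e−e_prev≈-0.023829; u=0·5.286625+1·2.681403+1/4·(-0.023829)≈2.675446; next y=-7/10·(-0.286625)+1/4·2.675446≈0.869499
n=8: y≈0.869499, sp=5, e=sp−y≈4.130501; I≈6.811904, D=e−e_prev≈-1.156124; u=0·4.130501+1·6.811904+1/4·(-1.156124)≈6.522873; next y=-7/10·0.869499+1/4·6.522873≈1.022069
n=9: y≈1.022069, sp=5, e=sp−y≈3.977931; I≈10.789835, D=e−e_prev≈-0.152570; u=0·3.977931+1·10.789835+1/4·(-0.152570)≈10.751693; next y=-7/10·1.022069+1/4·10.751693≈1.972475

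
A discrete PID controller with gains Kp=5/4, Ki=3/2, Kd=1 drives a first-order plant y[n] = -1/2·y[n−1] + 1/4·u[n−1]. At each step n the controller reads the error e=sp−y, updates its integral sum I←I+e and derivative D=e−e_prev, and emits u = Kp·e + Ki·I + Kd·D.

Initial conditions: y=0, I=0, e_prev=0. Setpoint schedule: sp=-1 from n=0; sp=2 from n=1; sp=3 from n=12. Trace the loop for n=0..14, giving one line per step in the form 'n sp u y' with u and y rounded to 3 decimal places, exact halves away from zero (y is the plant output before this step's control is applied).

0 -1 -3.750 0.000
1 2 10.516 -0.938
2 2 -4.147 3.098
3 2 19.554 -2.586
4 2 -12.127 6.181
5 2 36.507 -6.122
6 2 -32.277 12.188
7 2 69.568 -14.163
8 2 -77.427 24.474
9 2 137.752 -31.594
10 2 -174.781 50.235
11 2 281.123 -68.813
12 3 -378.579 104.687
13 3 585.172 -146.988
14 3 -816.929 219.787

(exact arithmetic carried between steps; '≈' marks a value shown rounded to 6 d.p. or computed from one; I and e_prev carry over from the previous line; the table rounds u and y to 3 d.p., halves away from zero)
n=0: y=0, sp=-1, e=sp−y=-1; I=-1, D=e−e_prev=-1; u=5/4·(-1)+3/2·(-1)+1·(-1)=-3.75; next y=-1/2·0+1/4·(-3.75)=-0.9375
n=1: y=-0.9375, sp=2, e=sp−y=2.9375; I=1.9375, D=e−e_prev=3.9375; u=5/4·2.9375+3/2·1.9375+1·3.9375=10.515625; next y=-1/2·(-0.9375)+1/4·10.515625≈3.097656
n=2: y≈3.097656, sp=2, e=sp−y≈-1.097656; I≈0.839844, D=e−e_prev≈-4.035156; u=5/4·(-1.097656)+3/2·0.839844+1·(-4.035156)≈-4.147461; next y=-1/2·3.097656+1/4·(-4.147461)≈-2.585693
n=3: y≈-2.585693, sp=2, e=sp−y≈4.585693; I≈5.425537, D=e−e_prev≈5.683350; u=5/4·4.585693+3/2·5.425537+1·5.683350≈19.553772; next y=-1/2·(-2.585693)+1/4·19.553772≈6.181290
n=4: y≈6.181290, sp=2, e=sp−y≈-4.181290; I≈1.244247, D=e−e_prev≈-8.766983; u=5/4·(-4.181290)+3/2·1.244247+1·(-8.766983)≈-12.127224; next y=-1/2·6.181290+1/4·(-12.127224)≈-6.122451
n=5: y≈-6.122451, sp=2, e=sp−y≈8.122451; I≈9.366698, D=e−e_prev≈12.303741; u=5/4·8.122451+3/2·9.366698+1·12.303741≈36.506851; next y=-1/2·(-6.122451)+1/4·36.506851≈12.187938
n=6: y≈12.187938, sp=2, e=sp−y≈-10.187938; I≈-0.821240, D=e−e_prev≈-18.310389; u=5/4·(-10.187938)+3/2·(-0.821240)+1·(-18.310389)≈-32.277172; next y=-1/2·12.187938+1/4·(-32.277172)≈-14.163262
n=7: y≈-14.163262, sp=2, e=sp−y≈16.163262; I≈15.342022, D=e−e_prev≈26.351200; u=5/4·16.163262+3/2·15.342022+1·26.351200≈69.568311; next y=-1/2·(-14.163262)+1/4·69.568311≈24.473709
n=8: y≈24.473709, sp=2, e=sp−y≈-22.473709; I≈-7.131687, D=e−e_prev≈-38.636971; u=5/4·(-22.473709)+3/2·(-7.131687)+1·(-38.636971)≈-77.426637; next y=-1/2·24.473709+1/4·(-77.426637)≈-31.593514
n=9: y≈-31.593514, sp=2, e=sp−y≈33.593514; I≈26.461827, D=e−e_prev≈56.067223; u=5/4·33.593514+3/2·26.461827+1·56.067223≈137.751855; next y=-1/2·(-31.593514)+1/4·137.751855≈50.234721
n=10: y≈50.234721, sp=2, e=sp−y≈-48.234721; I≈-21.772894, D=e−e_prev≈-81.828234; u=5/4·(-48.234721)+3/2·(-21.772894)+1·(-81.828234)≈-174.780976; next y=-1/2·50.234721+1/4·(-174.780976)≈-68.812604
n=11: y≈-68.812604, sp=2, e=sp−y≈70.812604; I≈49.039711, D=e−e_prev≈119.047325; u=5/4·70.812604+3/2·49.039711+1·119.047325≈281.122646; next y=-1/2·(-68.812604)+1/4·281.122646≈104.686964
n=12: y≈104.686964, sp=3, e=sp−y≈-101.686964; I≈-52.647253, D=e−e_prev≈-172.499568; u=5/4·(-101.686964)+3/2·(-52.647253)+1·(-172.499568)≈-378.579152; next y=-1/2·104.686964+1/4·(-378.579152)≈-146.988270
n=13: y≈-146.988270, sp=3, e=sp−y≈149.988270; I≈97.341017, D=e−e_prev≈251.675234; u=5/4·149.988270+3/2·97.341017+1·251.675234≈585.172096; next y=-1/2·(-146.988270)+1/4·585.172096≈219.787159
n=14: y≈219.787159, sp=3, e=sp−y≈-216.787159; I≈-119.446142, D=e−e_prev≈-366.775429; u=5/4·(-216.787159)+3/2·(-119.446142)+1·(-366.775429)≈-816.928591; next y=-1/2·219.787159+1/4·(-816.928591)≈-314.125727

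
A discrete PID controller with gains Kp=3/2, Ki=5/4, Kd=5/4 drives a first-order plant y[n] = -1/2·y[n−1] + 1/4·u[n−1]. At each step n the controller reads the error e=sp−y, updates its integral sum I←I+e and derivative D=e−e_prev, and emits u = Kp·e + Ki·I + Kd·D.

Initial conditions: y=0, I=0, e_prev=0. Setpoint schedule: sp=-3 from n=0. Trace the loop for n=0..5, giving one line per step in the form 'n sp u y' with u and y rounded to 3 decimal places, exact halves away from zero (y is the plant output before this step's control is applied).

(exact arithmetic carried between steps; '≈' marks a value shown rounded to 6 d.p. or computed from one; I and e_prev carry over from the previous line; the table rounds u and y to 3 d.p., halves away from zero)
n=0: y=0, sp=-3, e=sp−y=-3; I=-3, D=e−e_prev=-3; u=3/2·(-3)+5/4·(-3)+5/4·(-3)=-12; next y=-1/2·0+1/4·(-12)=-3
n=1: y=-3, sp=-3, e=sp−y=0; I=-3, D=e−e_prev=3; u=3/2·0+5/4·(-3)+5/4·3=0; next y=-1/2·(-3)+1/4·0=1.5
n=2: y=1.5, sp=-3, e=sp−y=-4.5; I=-7.5, D=e−e_prev=-4.5; u=3/2·(-4.5)+5/4·(-7.5)+5/4·(-4.5)=-21.75; next y=-1/2·1.5+1/4·(-21.75)=-6.1875
n=3: y=-6.1875, sp=-3, e=sp−y=3.1875; I=-4.3125, D=e−e_prev=7.6875; u=3/2·3.1875+5/4·(-4.3125)+5/4·7.6875=9; next y=-1/2·(-6.1875)+1/4·9=5.34375
n=4: y=5.34375, sp=-3, e=sp−y=-8.34375; I=-12.65625, D=e−e_prev=-11.53125; u=3/2·(-8.34375)+5/4·(-12.65625)+5/4·(-11.53125)=-42.75; next y=-1/2·5.34375+1/4·(-42.75)=-13.359375
n=5: y=-13.359375, sp=-3, e=sp−y=10.359375; I=-2.296875, D=e−e_prev=18.703125; u=3/2·10.359375+5/4·(-2.296875)+5/4·18.703125=36.046875; next y=-1/2·(-13.359375)+1/4·36.046875≈15.691406

0 -3 -12.000 0.000
1 -3 0.000 -3.000
2 -3 -21.750 1.500
3 -3 9.000 -6.188
4 -3 -42.750 5.344
5 -3 36.047 -13.359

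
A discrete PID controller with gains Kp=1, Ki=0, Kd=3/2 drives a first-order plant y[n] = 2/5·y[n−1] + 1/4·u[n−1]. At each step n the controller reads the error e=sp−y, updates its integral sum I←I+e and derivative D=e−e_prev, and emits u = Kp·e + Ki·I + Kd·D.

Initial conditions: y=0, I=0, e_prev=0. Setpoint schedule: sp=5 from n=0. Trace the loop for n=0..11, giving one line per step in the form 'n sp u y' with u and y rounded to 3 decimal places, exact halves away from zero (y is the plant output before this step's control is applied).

(exact arithmetic carried between steps; '≈' marks a value shown rounded to 6 d.p. or computed from one; I and e_prev carry over from the previous line; the table rounds u and y to 3 d.p., halves away from zero)
n=0: y=0, sp=5, e=sp−y=5; I=5, D=e−e_prev=5; u=1·5+0·5+3/2·5=12.5; next y=2/5·0+1/4·12.5=3.125
n=1: y=3.125, sp=5, e=sp−y=1.875; I=6.875, D=e−e_prev=-3.125; u=1·1.875+0·6.875+3/2·(-3.125)=-2.8125; next y=2/5·3.125+1/4·(-2.8125)=0.546875
n=2: y=0.546875, sp=5, e=sp−y=4.453125; I=11.328125, D=e−e_prev=2.578125; u=1·4.453125+0·11.328125+3/2·2.578125≈8.320313; next y=2/5·0.546875+1/4·8.320313≈2.298828
n=3: y≈2.298828, sp=5, e=sp−y≈2.701172; I≈14.029297, D=e−e_prev≈-1.751953; u=1·2.701172+0·14.029297+3/2·(-1.751953)≈0.073242; next y=2/5·2.298828+1/4·0.073242≈0.937842
n=4: y≈0.937842, sp=5, e=sp−y≈4.062158; I≈18.091455, D=e−e_prev≈1.360986; u=1·4.062158+0·18.091455+3/2·1.360986≈6.103638; next y=2/5·0.937842+1/4·6.103638≈1.901046
n=5: y≈1.901046, sp=5, e=sp−y≈3.098954; I≈21.190409, D=e−e_prev≈-0.963204; u=1·3.098954+0·21.190409+3/2·(-0.963204)≈1.654147; next y=2/5·1.901046+1/4·1.654147≈1.173955
n=6: y≈1.173955, sp=5, e=sp−y≈3.826045; I≈25.016454, D=e−e_prev≈0.727091; u=1·3.826045+0·25.016454+3/2·0.727091≈4.916681; next y=2/5·1.173955+1/4·4.916681≈1.698752
n=7: y≈1.698752, sp=5, e=sp−y≈3.301248; I≈28.317701, D=e−e_prev≈-0.524797; u=1·3.301248+0·28.317701+3/2·(-0.524797)≈2.514052; next y=2/5·1.698752+1/4·2.514052≈1.308014
n=8: y≈1.308014, sp=5, e=sp−y≈3.691986; I≈32.009687, D=e−e_prev≈0.390738; u=1·3.691986+0·32.009687+3/2·0.390738≈4.278094; next y=2/5·1.308014+1/4·4.278094≈1.592729
n=9: y≈1.592729, sp=5, e=sp−y≈3.407271; I≈35.416958, D=e−e_prev≈-0.284715; u=1·3.407271+0·35.416958+3/2·(-0.284715)≈2.980198; next y=2/5·1.592729+1/4·2.980198≈1.382141
n=10: y≈1.382141, sp=5, e=sp−y≈3.617859; I≈39.034817, D=e−e_prev≈0.210588; u=1·3.617859+0·39.034817+3/2·0.210588≈3.933740; next y=2/5·1.382141+1/4·3.933740≈1.536292
n=11: y≈1.536292, sp=5, e=sp−y≈3.463708; I≈42.498526, D=e−e_prev≈-0.154150; u=1·3.463708+0·42.498526+3/2·(-0.154150)≈3.232483; next y=2/5·1.536292+1/4·3.232483≈1.422637

0 5 12.500 0.000
1 5 -2.813 3.125
2 5 8.320 0.547
3 5 0.073 2.299
4 5 6.104 0.938
5 5 1.654 1.901
6 5 4.917 1.174
7 5 2.514 1.699
8 5 4.278 1.308
9 5 2.980 1.593
10 5 3.934 1.382
11 5 3.232 1.536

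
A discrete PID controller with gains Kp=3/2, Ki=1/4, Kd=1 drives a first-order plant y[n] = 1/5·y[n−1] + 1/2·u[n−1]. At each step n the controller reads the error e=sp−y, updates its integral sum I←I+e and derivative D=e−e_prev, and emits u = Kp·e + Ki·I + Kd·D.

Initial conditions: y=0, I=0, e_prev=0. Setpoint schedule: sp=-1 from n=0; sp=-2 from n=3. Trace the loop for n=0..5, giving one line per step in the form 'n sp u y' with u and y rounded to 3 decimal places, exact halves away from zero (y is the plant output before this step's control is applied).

(exact arithmetic carried between steps; '≈' marks a value shown rounded to 6 d.p. or computed from one; I and e_prev carry over from the previous line; the table rounds u and y to 3 d.p., halves away from zero)
n=0: y=0, sp=-1, e=sp−y=-1; I=-1, D=e−e_prev=-1; u=3/2·(-1)+1/4·(-1)+1·(-1)=-2.75; next y=1/5·0+1/2·(-2.75)=-1.375
n=1: y=-1.375, sp=-1, e=sp−y=0.375; I=-0.625, D=e−e_prev=1.375; u=3/2·0.375+1/4·(-0.625)+1·1.375=1.78125; next y=1/5·(-1.375)+1/2·1.78125=0.615625
n=2: y=0.615625, sp=-1, e=sp−y=-1.615625; I=-2.240625, D=e−e_prev=-1.990625; u=3/2·(-1.615625)+1/4·(-2.240625)+1·(-1.990625)≈-4.974219; next y=1/5·0.615625+1/2·(-4.974219)≈-2.363984
n=3: y≈-2.363984, sp=-2, e=sp−y≈0.363984; I≈-1.876641, D=e−e_prev≈1.979609; u=3/2·0.363984+1/4·(-1.876641)+1·1.979609≈2.056426; next y=1/5·(-2.363984)+1/2·2.056426≈0.555416
n=4: y≈0.555416, sp=-2, e=sp−y≈-2.555416; I≈-4.432057, D=e−e_prev≈-2.919400; u=3/2·(-2.555416)+1/4·(-4.432057)+1·(-2.919400)≈-7.860539; next y=1/5·0.555416+1/2·(-7.860539)≈-3.819186
n=5: y≈-3.819186, sp=-2, e=sp−y≈1.819186; I≈-2.612871, D=e−e_prev≈4.374602; u=3/2·1.819186+1/4·(-2.612871)+1·4.374602≈6.450164; next y=1/5·(-3.819186)+1/2·6.450164≈2.461245

0 -1 -2.750 0.000
1 -1 1.781 -1.375
2 -1 -4.974 0.616
3 -2 2.056 -2.364
4 -2 -7.861 0.555
5 -2 6.450 -3.819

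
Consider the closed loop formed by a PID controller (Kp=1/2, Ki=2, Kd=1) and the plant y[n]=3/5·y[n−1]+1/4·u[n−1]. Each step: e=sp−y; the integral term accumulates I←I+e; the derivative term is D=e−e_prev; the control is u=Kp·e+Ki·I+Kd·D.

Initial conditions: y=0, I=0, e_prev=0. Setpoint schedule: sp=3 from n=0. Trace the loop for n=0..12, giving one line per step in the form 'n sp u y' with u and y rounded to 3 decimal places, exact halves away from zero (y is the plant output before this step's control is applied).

(exact arithmetic carried between steps; '≈' marks a value shown rounded to 6 d.p. or computed from one; I and e_prev carry over from the previous line; the table rounds u and y to 3 d.p., halves away from zero)
n=0: y=0, sp=3, e=sp−y=3; I=3, D=e−e_prev=3; u=1/2·3+2·3+1·3=10.5; next y=3/5·0+1/4·10.5=2.625
n=1: y=2.625, sp=3, e=sp−y=0.375; I=3.375, D=e−e_prev=-2.625; u=1/2·0.375+2·3.375+1·(-2.625)=4.3125; next y=3/5·2.625+1/4·4.3125=2.653125
n=2: y=2.653125, sp=3, e=sp−y=0.346875; I=3.721875, D=e−e_prev=-0.028125; u=1/2·0.346875+2·3.721875+1·(-0.028125)≈7.589063; next y=3/5·2.653125+1/4·7.589063≈3.489141
n=3: y≈3.489141, sp=3, e=sp−y≈-0.489141; I≈3.232734, D=e−e_prev≈-0.836016; u=1/2·(-0.489141)+2·3.232734+1·(-0.836016)≈5.384883; next y=3/5·3.489141+1/4·5.384883≈3.439705
n=4: y≈3.439705, sp=3, e=sp−y≈-0.439705; I≈2.793029, D=e−e_prev≈0.049436; u=1/2·(-0.439705)+2·2.793029+1·0.049436≈5.415642; next y=3/5·3.439705+1/4·5.415642≈3.417733
n=5: y≈3.417733, sp=3, e=sp−y≈-0.417733; I≈2.375296, D=e−e_prev≈0.021972; u=1/2·(-0.417733)+2·2.375296+1·0.021972≈4.563697; next y=3/5·3.417733+1/4·4.563697≈3.191564
n=6: y≈3.191564, sp=3, e=sp−y≈-0.191564; I≈2.183732, D=e−e_prev≈0.226169; u=1/2·(-0.191564)+2·2.183732+1·0.226169≈4.497850; next y=3/5·3.191564+1/4·4.497850≈3.039401
n=7: y≈3.039401, sp=3, e=sp−y≈-0.039401; I≈2.144331, D=e−e_prev≈0.152163; u=1/2·(-0.039401)+2·2.144331+1·0.152163≈4.421124; next y=3/5·3.039401+1/4·4.421124≈2.928922
n=8: y≈2.928922, sp=3, e=sp−y≈0.071078; I≈2.215409, D=e−e_prev≈0.110480; u=1/2·0.071078+2·2.215409+1·0.110480≈4.576837; next y=3/5·2.928922+1/4·4.576837≈2.901562
n=9: y≈2.901562, sp=3, e=sp−y≈0.098438; I≈2.313847, D=e−e_prev≈0.027359; u=1/2·0.098438+2·2.313847+1·0.027359≈4.704272; next y=3/5·2.901562+1/4·4.704272≈2.917005
n=10: y≈2.917005, sp=3, e=sp−y≈0.082995; I≈2.396842, D=e−e_prev≈-0.015443; u=1/2·0.082995+2·2.396842+1·(-0.015443)≈4.819737; next y=3/5·2.917005+1/4·4.819737≈2.955137
n=11: y≈2.955137, sp=3, e=sp−y≈0.044863; I≈2.441704, D=e−e_prev≈-0.038132; u=1/2·0.044863+2·2.441704+1·(-0.038132)≈4.867707; next y=3/5·2.955137+1/4·4.867707≈2.990009
n=12: y≈2.990009, sp=3, e=sp−y≈0.009991; I≈2.451695, D=e−e_prev≈-0.034872; u=1/2·0.009991+2·2.451695+1·(-0.034872)≈4.873513; next y=3/5·2.990009+1/4·4.873513≈3.012384

0 3 10.500 0.000
1 3 4.313 2.625
2 3 7.589 2.653
3 3 5.385 3.489
4 3 5.416 3.440
5 3 4.564 3.418
6 3 4.498 3.192
7 3 4.421 3.039
8 3 4.577 2.929
9 3 4.704 2.902
10 3 4.820 2.917
11 3 4.868 2.955
12 3 4.874 2.990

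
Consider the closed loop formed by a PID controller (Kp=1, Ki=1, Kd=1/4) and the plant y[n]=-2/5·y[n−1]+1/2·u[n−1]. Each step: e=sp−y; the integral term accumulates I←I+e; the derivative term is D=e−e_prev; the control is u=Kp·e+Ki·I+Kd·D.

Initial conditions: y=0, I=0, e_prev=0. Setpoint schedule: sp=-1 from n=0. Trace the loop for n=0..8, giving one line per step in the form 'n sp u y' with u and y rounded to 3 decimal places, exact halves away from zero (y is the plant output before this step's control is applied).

(exact arithmetic carried between steps; '≈' marks a value shown rounded to 6 d.p. or computed from one; I and e_prev carry over from the previous line; the table rounds u and y to 3 d.p., halves away from zero)
n=0: y=0, sp=-1, e=sp−y=-1; I=-1, D=e−e_prev=-1; u=1·(-1)+1·(-1)+1/4·(-1)=-2.25; next y=-2/5·0+1/2·(-2.25)=-1.125
n=1: y=-1.125, sp=-1, e=sp−y=0.125; I=-0.875, D=e−e_prev=1.125; u=1·0.125+1·(-0.875)+1/4·1.125=-0.46875; next y=-2/5·(-1.125)+1/2·(-0.46875)=0.215625
n=2: y=0.215625, sp=-1, e=sp−y=-1.215625; I=-2.090625, D=e−e_prev=-1.340625; u=1·(-1.215625)+1·(-2.090625)+1/4·(-1.340625)≈-3.641406; next y=-2/5·0.215625+1/2·(-3.641406)≈-1.906953
n=3: y≈-1.906953, sp=-1, e=sp−y≈0.906953; I≈-1.183672, D=e−e_prev≈2.122578; u=1·0.906953+1·(-1.183672)+1/4·2.122578≈0.253926; next y=-2/5·(-1.906953)+1/2·0.253926≈0.889744
n=4: y≈0.889744, sp=-1, e=sp−y≈-1.889744; I≈-3.073416, D=e−e_prev≈-2.796697; u=1·(-1.889744)+1·(-3.073416)+1/4·(-2.796697)≈-5.662334; next y=-2/5·0.889744+1/2·(-5.662334)≈-3.187065
n=5: y≈-3.187065, sp=-1, e=sp−y≈2.187065; I≈-0.886351, D=e−e_prev≈4.076809; u=1·2.187065+1·(-0.886351)+1/4·4.076809≈2.319916; next y=-2/5·(-3.187065)+1/2·2.319916≈2.434784
n=6: y≈2.434784, sp=-1, e=sp−y≈-3.434784; I≈-4.321135, D=e−e_prev≈-5.621849; u=1·(-3.434784)+1·(-4.321135)+1/4·(-5.621849)≈-9.161381; next y=-2/5·2.434784+1/2·(-9.161381)≈-5.554604
n=7: y≈-5.554604, sp=-1, e=sp−y≈4.554604; I≈0.233469, D=e−e_prev≈7.989388; u=1·4.554604+1·0.233469+1/4·7.989388≈6.785420; next y=-2/5·(-5.554604)+1/2·6.785420≈5.614552
n=8: y≈5.614552, sp=-1, e=sp−y≈-6.614552; I≈-6.381083, D=e−e_prev≈-11.169156; u=1·(-6.614552)+1·(-6.381083)+1/4·(-11.169156)≈-15.787924; next y=-2/5·5.614552+1/2·(-15.787924)≈-10.139783

0 -1 -2.250 0.000
1 -1 -0.469 -1.125
2 -1 -3.641 0.216
3 -1 0.254 -1.907
4 -1 -5.662 0.890
5 -1 2.320 -3.187
6 -1 -9.161 2.435
7 -1 6.785 -5.555
8 -1 -15.788 5.615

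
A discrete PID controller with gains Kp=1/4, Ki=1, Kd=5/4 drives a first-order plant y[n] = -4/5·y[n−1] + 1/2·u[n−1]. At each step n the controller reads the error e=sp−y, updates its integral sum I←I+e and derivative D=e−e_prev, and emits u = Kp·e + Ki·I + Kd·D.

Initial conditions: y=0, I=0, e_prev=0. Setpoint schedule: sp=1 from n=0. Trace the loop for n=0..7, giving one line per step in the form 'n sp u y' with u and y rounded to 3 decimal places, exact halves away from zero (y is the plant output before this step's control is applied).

(exact arithmetic carried between steps; '≈' marks a value shown rounded to 6 d.p. or computed from one; I and e_prev carry over from the previous line; the table rounds u and y to 3 d.p., halves away from zero)
n=0: y=0, sp=1, e=sp−y=1; I=1, D=e−e_prev=1; u=1/4·1+1·1+5/4·1=2.5; next y=-4/5·0+1/2·2.5=1.25
n=1: y=1.25, sp=1, e=sp−y=-0.25; I=0.75, D=e−e_prev=-1.25; u=1/4·(-0.25)+1·0.75+5/4·(-1.25)=-0.875; next y=-4/5·1.25+1/2·(-0.875)=-1.4375
n=2: y=-1.4375, sp=1, e=sp−y=2.4375; I=3.1875, D=e−e_prev=2.6875; u=1/4·2.4375+1·3.1875+5/4·2.6875=7.15625; next y=-4/5·(-1.4375)+1/2·7.15625=4.728125
n=3: y=4.728125, sp=1, e=sp−y=-3.728125; I=-0.540625, D=e−e_prev=-6.165625; u=1/4·(-3.728125)+1·(-0.540625)+5/4·(-6.165625)≈-9.179688; next y=-4/5·4.728125+1/2·(-9.179688)≈-8.372344
n=4: y≈-8.372344, sp=1, e=sp−y≈9.372344; I≈8.831719, D=e−e_prev≈13.100469; u=1/4·9.372344+1·8.831719+5/4·13.100469≈27.550391; next y=-4/5·(-8.372344)+1/2·27.550391≈20.473070
n=5: y≈20.473070, sp=1, e=sp−y≈-19.473070; I≈-10.641352, D=e−e_prev≈-28.845414; u=1/4·(-19.473070)+1·(-10.641352)+5/4·(-28.845414)≈-51.566387; next y=-4/5·20.473070+1/2·(-51.566387)≈-42.161650
n=6: y≈-42.161650, sp=1, e=sp−y≈43.161650; I≈32.520298, D=e−e_prev≈62.634720; u=1/4·43.161650+1·32.520298+5/4·62.634720≈121.604110; next y=-4/5·(-42.161650)+1/2·121.604110≈94.531375
n=7: y≈94.531375, sp=1, e=sp−y≈-93.531375; I≈-61.011077, D=e−e_prev≈-136.693024; u=1/4·(-93.531375)+1·(-61.011077)+5/4·(-136.693024)≈-255.260201; next y=-4/5·94.531375+1/2·(-255.260201)≈-203.255200

0 1 2.500 0.000
1 1 -0.875 1.250
2 1 7.156 -1.438
3 1 -9.180 4.728
4 1 27.550 -8.372
5 1 -51.566 20.473
6 1 121.604 -42.162
7 1 -255.260 94.531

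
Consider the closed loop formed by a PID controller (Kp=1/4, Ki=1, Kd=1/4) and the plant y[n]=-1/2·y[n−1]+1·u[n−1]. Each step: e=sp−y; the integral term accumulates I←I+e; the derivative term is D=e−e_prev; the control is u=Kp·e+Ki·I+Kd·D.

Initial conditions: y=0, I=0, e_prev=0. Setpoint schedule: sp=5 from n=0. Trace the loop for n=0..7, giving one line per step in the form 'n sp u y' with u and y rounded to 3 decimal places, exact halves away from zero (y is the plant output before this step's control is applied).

0 5 7.500 0.000
1 5 0.000 7.500
2 5 16.250 -3.750
3 5 -10.625 18.125
4 5 38.438 -19.688
5 5 -48.281 48.281
6 5 106.484 -72.422
7 5 -168.945 142.695

(exact arithmetic carried between steps; '≈' marks a value shown rounded to 6 d.p. or computed from one; I and e_prev carry over from the previous line; the table rounds u and y to 3 d.p., halves away from zero)
n=0: y=0, sp=5, e=sp−y=5; I=5, D=e−e_prev=5; u=1/4·5+1·5+1/4·5=7.5; next y=-1/2·0+1·7.5=7.5
n=1: y=7.5, sp=5, e=sp−y=-2.5; I=2.5, D=e−e_prev=-7.5; u=1/4·(-2.5)+1·2.5+1/4·(-7.5)=0; next y=-1/2·7.5+1·0=-3.75
n=2: y=-3.75, sp=5, e=sp−y=8.75; I=11.25, D=e−e_prev=11.25; u=1/4·8.75+1·11.25+1/4·11.25=16.25; next y=-1/2·(-3.75)+1·16.25=18.125
n=3: y=18.125, sp=5, e=sp−y=-13.125; I=-1.875, D=e−e_prev=-21.875; u=1/4·(-13.125)+1·(-1.875)+1/4·(-21.875)=-10.625; next y=-1/2·18.125+1·(-10.625)=-19.6875
n=4: y=-19.6875, sp=5, e=sp−y=24.6875; I=22.8125, D=e−e_prev=37.8125; u=1/4·24.6875+1·22.8125+1/4·37.8125=38.4375; next y=-1/2·(-19.6875)+1·38.4375=48.28125
n=5: y=48.28125, sp=5, e=sp−y=-43.28125; I=-20.46875, D=e−e_prev=-67.96875; u=1/4·(-43.28125)+1·(-20.46875)+1/4·(-67.96875)=-48.28125; next y=-1/2·48.28125+1·(-48.28125)=-72.421875
n=6: y=-72.421875, sp=5, e=sp−y=77.421875; I=56.953125, D=e−e_prev=120.703125; u=1/4·77.421875+1·56.953125+1/4·120.703125=106.484375; next y=-1/2·(-72.421875)+1·106.484375≈142.695313
n=7: y≈142.695313, sp=5, e=sp−y≈-137.695313; I≈-80.742188, D=e−e_prev≈-215.117188; u=1/4·(-137.695313)+1·(-80.742188)+1/4·(-215.117188)≈-168.945313; next y=-1/2·142.695313+1·(-168.945313)≈-240.292969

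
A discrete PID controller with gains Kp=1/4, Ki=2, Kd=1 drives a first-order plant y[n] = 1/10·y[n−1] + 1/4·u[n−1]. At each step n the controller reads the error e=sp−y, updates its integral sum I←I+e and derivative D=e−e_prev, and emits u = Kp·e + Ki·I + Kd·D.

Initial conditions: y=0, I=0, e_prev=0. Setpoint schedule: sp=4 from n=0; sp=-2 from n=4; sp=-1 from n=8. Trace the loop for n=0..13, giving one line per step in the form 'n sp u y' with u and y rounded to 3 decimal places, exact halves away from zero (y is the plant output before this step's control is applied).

0 4 13.000 0.000
1 4 6.438 3.250
2 4 15.463 1.934
3 4 11.373 4.059
4 -2 -3.488 3.249
5 -2 3.541 -0.547
6 -2 -7.638 0.831
7 -2 -3.286 -1.826
8 -1 -5.713 -1.004
9 -1 -4.178 -1.529
10 -1 -4.722 -1.197
11 -1 -3.661 -1.300
12 -1 -3.992 -1.045
13 -1 -3.461 -1.103

(exact arithmetic carried between steps; '≈' marks a value shown rounded to 6 d.p. or computed from one; I and e_prev carry over from the previous line; the table rounds u and y to 3 d.p., halves away from zero)
n=0: y=0, sp=4, e=sp−y=4; I=4, D=e−e_prev=4; u=1/4·4+2·4+1·4=13; next y=1/10·0+1/4·13=3.25
n=1: y=3.25, sp=4, e=sp−y=0.75; I=4.75, D=e−e_prev=-3.25; u=1/4·0.75+2·4.75+1·(-3.25)=6.4375; next y=1/10·3.25+1/4·6.4375=1.934375
n=2: y=1.934375, sp=4, e=sp−y=2.065625; I=6.815625, D=e−e_prev=1.315625; u=1/4·2.065625+2·6.815625+1·1.315625≈15.463281; next y=1/10·1.934375+1/4·15.463281≈4.059258
n=3: y≈4.059258, sp=4, e=sp−y≈-0.059258; I≈6.756367, D=e−e_prev≈-2.124883; u=1/4·(-0.059258)+2·6.756367+1·(-2.124883)≈11.373037; next y=1/10·4.059258+1/4·11.373037≈3.249185
n=4: y≈3.249185, sp=-2, e=sp−y≈-5.249185; I≈1.507182, D=e−e_prev≈-5.189927; u=1/4·(-5.249185)+2·1.507182+1·(-5.189927)≈-3.487859; next y=1/10·3.249185+1/4·(-3.487859)≈-0.547046
n=5: y≈-0.547046, sp=-2, e=sp−y≈-1.452954; I≈0.054228, D=e−e_prev≈3.796231; u=1/4·(-1.452954)+2·0.054228+1·3.796231≈3.541450; next y=1/10·(-0.547046)+1/4·3.541450≈0.830658
n=6: y≈0.830658, sp=-2, e=sp−y≈-2.830658; I≈-2.776429, D=e−e_prev≈-1.377704; u=1/4·(-2.830658)+2·(-2.776429)+1·(-1.377704)≈-7.638227; next y=1/10·0.830658+1/4·(-7.638227)≈-1.826491
n=7: y≈-1.826491, sp=-2, e=sp−y≈-0.173509; I≈-2.949938, D=e−e_prev≈2.657149; u=1/4·(-0.173509)+2·(-2.949938)+1·2.657149≈-3.286105; next y=1/10·(-1.826491)+1/4·(-3.286105)≈-1.004175
n=8: y≈-1.004175, sp=-1, e=sp−y≈0.004175; I≈-2.945763, D=e−e_prev≈0.177684; u=1/4·0.004175+2·(-2.945763)+1·0.177684≈-5.712798; next y=1/10·(-1.004175)+1/4·(-5.712798)≈-1.528617
n=9: y≈-1.528617, sp=-1, e=sp−y≈0.528617; I≈-2.417146, D=e−e_prev≈0.524442; u=1/4·0.528617+2·(-2.417146)+1·0.524442≈-4.177696; next y=1/10·(-1.528617)+1/4·(-4.177696)≈-1.197286
n=10: y≈-1.197286, sp=-1, e=sp−y≈0.197286; I≈-2.219860, D=e−e_prev≈-0.331331; u=1/4·0.197286+2·(-2.219860)+1·(-0.331331)≈-4.721730; next y=1/10·(-1.197286)+1/4·(-4.721730)≈-1.300161
n=11: y≈-1.300161, sp=-1, e=sp−y≈0.300161; I≈-1.919699, D=e−e_prev≈0.102875; u=1/4·0.300161+2·(-1.919699)+1·0.102875≈-3.661482; next y=1/10·(-1.300161)+1/4·(-3.661482)≈-1.045387
n=12: y≈-1.045387, sp=-1, e=sp−y≈0.045387; I≈-1.874312, D=e−e_prev≈-0.254774; u=1/4·0.045387+2·(-1.874312)+1·(-0.254774)≈-3.992052; next y=1/10·(-1.045387)+1/4·(-3.992052)≈-1.102552
n=13: y≈-1.102552, sp=-1, e=sp−y≈0.102552; I≈-1.771761, D=e−e_prev≈0.057165; u=1/4·0.102552+2·(-1.771761)+1·0.057165≈-3.460718; next y=1/10·(-1.102552)+1/4·(-3.460718)≈-0.975435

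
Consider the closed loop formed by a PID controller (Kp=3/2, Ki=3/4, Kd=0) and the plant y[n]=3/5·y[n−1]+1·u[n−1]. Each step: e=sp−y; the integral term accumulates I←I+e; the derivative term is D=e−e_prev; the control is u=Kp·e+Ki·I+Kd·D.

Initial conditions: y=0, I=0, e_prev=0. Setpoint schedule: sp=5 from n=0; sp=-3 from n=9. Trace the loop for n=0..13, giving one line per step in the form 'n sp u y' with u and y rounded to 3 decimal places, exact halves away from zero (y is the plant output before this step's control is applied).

(exact arithmetic carried between steps; '≈' marks a value shown rounded to 6 d.p. or computed from one; I and e_prev carry over from the previous line; the table rounds u and y to 3 d.p., halves away from zero)
n=0: y=0, sp=5, e=sp−y=5; I=5, D=e−e_prev=5; u=3/2·5+3/4·5+0·5=11.25; next y=3/5·0+1·11.25=11.25
n=1: y=11.25, sp=5, e=sp−y=-6.25; I=-1.25, D=e−e_prev=-11.25; u=3/2·(-6.25)+3/4·(-1.25)+0·(-11.25)=-10.3125; next y=3/5·11.25+1·(-10.3125)=-3.5625
n=2: y=-3.5625, sp=5, e=sp−y=8.5625; I=7.3125, D=e−e_prev=14.8125; u=3/2·8.5625+3/4·7.3125+0·14.8125=18.328125; next y=3/5·(-3.5625)+1·18.328125=16.190625
n=3: y=16.190625, sp=5, e=sp−y=-11.190625; I=-3.878125, D=e−e_prev=-19.753125; u=3/2·(-11.190625)+3/4·(-3.878125)+0·(-19.753125)≈-19.694531; next y=3/5·16.190625+1·(-19.694531)≈-9.980156
n=4: y≈-9.980156, sp=5, e=sp−y≈14.980156; I≈11.102031, D=e−e_prev≈26.170781; u=3/2·14.980156+3/4·11.102031+0·26.170781≈30.796758; next y=3/5·(-9.980156)+1·30.796758≈24.808664
n=5: y≈24.808664, sp=5, e=sp−y≈-19.808664; I≈-8.706633, D=e−e_prev≈-34.788820; u=3/2·(-19.808664)+3/4·(-8.706633)+0·(-34.788820)≈-36.242971; next y=3/5·24.808664+1·(-36.242971)≈-21.357772
n=6: y≈-21.357772, sp=5, e=sp−y≈26.357772; I≈17.651139, D=e−e_prev≈46.166436; u=3/2·26.357772+3/4·17.651139+0·46.166436≈52.775013; next y=3/5·(-21.357772)+1·52.775013≈39.960350
n=7: y≈39.960350, sp=5, e=sp−y≈-34.960350; I≈-17.309210, D=e−e_prev≈-61.318122; u=3/2·(-34.960350)+3/4·(-17.309210)+0·(-61.318122)≈-65.422432; next y=3/5·39.960350+1·(-65.422432)≈-41.446222
n=8: y≈-41.446222, sp=5, e=sp−y≈46.446222; I≈29.137012, D=e−e_prev≈81.406572; u=3/2·46.446222+3/4·29.137012+0·81.406572≈91.522093; next y=3/5·(-41.446222)+1·91.522093≈66.654359
n=9: y≈66.654359, sp=-3, e=sp−y≈-69.654359; I≈-40.517347, D=e−e_prev≈-116.100581; u=3/2·(-69.654359)+3/4·(-40.517347)+0·(-116.100581)≈-134.869549; next y=3/5·66.654359+1·(-134.869549)≈-94.876934
n=10: y≈-94.876934, sp=-3, e=sp−y≈91.876934; I≈51.359586, D=e−e_prev≈161.531293; u=3/2·91.876934+3/4·51.359586+0·161.531293≈176.335090; next y=3/5·(-94.876934)+1·176.335090≈119.408930
n=11: y≈119.408930, sp=-3, e=sp−y≈-122.408930; I≈-71.049344, D=e−e_prev≈-214.285864; u=3/2·(-122.408930)+3/4·(-71.049344)+0·(-214.285864)≈-236.900403; next y=3/5·119.408930+1·(-236.900403)≈-165.255045
n=12: y≈-165.255045, sp=-3, e=sp−y≈162.255045; I≈91.205701, D=e−e_prev≈284.663975; u=3/2·162.255045+3/4·91.205701+0·284.663975≈311.786843; next y=3/5·(-165.255045)+1·311.786843≈212.633816
n=13: y≈212.633816, sp=-3, e=sp−y≈-215.633816; I≈-124.428115, D=e−e_prev≈-377.888861; u=3/2·(-215.633816)+3/4·(-124.428115)+0·(-377.888861)≈-416.771810; next y=3/5·212.633816+1·(-416.771810)≈-289.191521

0 5 11.250 0.000
1 5 -10.313 11.250
2 5 18.328 -3.563
3 5 -19.695 16.191
4 5 30.797 -9.980
5 5 -36.243 24.809
6 5 52.775 -21.358
7 5 -65.422 39.960
8 5 91.522 -41.446
9 -3 -134.870 66.654
10 -3 176.335 -94.877
11 -3 -236.900 119.409
12 -3 311.787 -165.255
13 -3 -416.772 212.634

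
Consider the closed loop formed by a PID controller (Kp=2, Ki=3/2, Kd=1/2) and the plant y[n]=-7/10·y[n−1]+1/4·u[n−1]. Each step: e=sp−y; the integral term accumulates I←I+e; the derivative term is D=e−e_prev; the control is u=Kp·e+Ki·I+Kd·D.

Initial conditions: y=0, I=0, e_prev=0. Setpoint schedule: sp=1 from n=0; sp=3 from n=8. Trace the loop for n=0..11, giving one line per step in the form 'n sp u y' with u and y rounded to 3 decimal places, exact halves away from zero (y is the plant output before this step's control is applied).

0 1 4.000 0.000
1 1 1.000 1.000
2 1 7.300 -0.450
3 1 -1.610 2.140
4 1 14.137 -1.901
5 1 -10.593 4.865
6 1 30.665 -6.053
7 1 -36.042 11.904
8 3 81.568 -17.343
9 3 -103.042 32.532
10 3 201.858 -48.533
11 3 -293.257 84.438

(exact arithmetic carried between steps; '≈' marks a value shown rounded to 6 d.p. or computed from one; I and e_prev carry over from the previous line; the table rounds u and y to 3 d.p., halves away from zero)
n=0: y=0, sp=1, e=sp−y=1; I=1, D=e−e_prev=1; u=2·1+3/2·1+1/2·1=4; next y=-7/10·0+1/4·4=1
n=1: y=1, sp=1, e=sp−y=0; I=1, D=e−e_prev=-1; u=2·0+3/2·1+1/2·(-1)=1; next y=-7/10·1+1/4·1=-0.45
n=2: y=-0.45, sp=1, e=sp−y=1.45; I=2.45, D=e−e_prev=1.45; u=2·1.45+3/2·2.45+1/2·1.45=7.3; next y=-7/10·(-0.45)+1/4·7.3=2.14
n=3: y=2.14, sp=1, e=sp−y=-1.14; I=1.31, D=e−e_prev=-2.59; u=2·(-1.14)+3/2·1.31+1/2·(-2.59)=-1.61; next y=-7/10·2.14+1/4·(-1.61)=-1.9005
n=4: y=-1.9005, sp=1, e=sp−y=2.9005; I=4.2105, D=e−e_prev=4.0405; u=2·2.9005+3/2·4.2105+1/2·4.0405=14.137; next y=-7/10·(-1.9005)+1/4·14.137=4.8646
n=5: y=4.8646, sp=1, e=sp−y=-3.8646; I=0.3459, D=e−e_prev=-6.7651; u=2·(-3.8646)+3/2·0.3459+1/2·(-6.7651)=-10.5929; next y=-7/10·4.8646+1/4·(-10.5929)=-6.053445
n=6: y=-6.053445, sp=1, e=sp−y=7.053445; I=7.399345, D=e−e_prev=10.918045; u=2·7.053445+3/2·7.399345+1/2·10.918045=30.66493; next y=-7/10·(-6.053445)+1/4·30.66493=11.903644
n=7: y=11.903644, sp=1, e=sp−y=-10.903644; I=-3.504299, D=e−e_prev=-17.957089; u=2·(-10.903644)+3/2·(-3.504299)+1/2·(-17.957089)=-36.042281; next y=-7/10·11.903644+1/4·(-36.042281)≈-17.343121
n=8: y≈-17.343121, sp=3, e=sp−y≈20.343121; I≈16.838822, D=e−e_prev≈31.246765; u=2·20.343121+3/2·16.838822+1/2·31.246765≈81.567858; next y=-7/10·(-17.343121)+1/4·81.567858≈32.532149
n=9: y≈32.532149, sp=3, e=sp−y≈-29.532149; I≈-12.693327, D=e−e_prev≈-49.875270; u=2·(-29.532149)+3/2·(-12.693327)+1/2·(-49.875270)≈-103.041924; next y=-7/10·32.532149+1/4·(-103.041924)≈-48.532985
n=10: y≈-48.532985, sp=3, e=sp−y≈51.532985; I≈38.839658, D=e−e_prev≈81.065135; u=2·51.532985+3/2·38.839658+1/2·81.065135≈201.858026; next y=-7/10·(-48.532985)+1/4·201.858026≈84.437596
n=11: y≈84.437596, sp=3, e=sp−y≈-81.437596; I≈-42.597938, D=e−e_prev≈-132.970582; u=2·(-81.437596)+3/2·(-42.597938)+1/2·(-132.970582)≈-293.257390; next y=-7/10·84.437596+1/4·(-293.257390)≈-132.420665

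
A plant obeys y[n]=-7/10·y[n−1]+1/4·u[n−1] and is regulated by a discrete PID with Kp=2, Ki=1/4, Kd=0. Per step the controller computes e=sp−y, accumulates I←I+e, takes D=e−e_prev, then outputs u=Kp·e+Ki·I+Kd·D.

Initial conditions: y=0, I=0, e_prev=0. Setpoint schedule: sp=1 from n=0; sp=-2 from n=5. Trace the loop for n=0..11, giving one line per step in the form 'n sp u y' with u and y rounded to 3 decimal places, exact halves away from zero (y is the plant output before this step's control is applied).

(exact arithmetic carried between steps; '≈' marks a value shown rounded to 6 d.p. or computed from one; I and e_prev carry over from the previous line; the table rounds u and y to 3 d.p., halves away from zero)
n=0: y=0, sp=1, e=sp−y=1; I=1, D=e−e_prev=1; u=2·1+1/4·1+0·1=2.25; next y=-7/10·0+1/4·2.25=0.5625
n=1: y=0.5625, sp=1, e=sp−y=0.4375; I=1.4375, D=e−e_prev=-0.5625; u=2·0.4375+1/4·1.4375+0·(-0.5625)=1.234375; next y=-7/10·0.5625+1/4·1.234375≈-0.085156
n=2: y≈-0.085156, sp=1, e=sp−y≈1.085156; I≈2.522656, D=e−e_prev≈0.647656; u=2·1.085156+1/4·2.522656+0·0.647656≈2.800977; next y=-7/10·(-0.085156)+1/4·2.800977≈0.759854
n=3: y≈0.759854, sp=1, e=sp−y≈0.240146; I≈2.762803, D=e−e_prev≈-0.845010; u=2·0.240146+1/4·2.762803+0·(-0.845010)≈1.170994; next y=-7/10·0.759854+1/4·1.170994≈-0.239149
n=4: y≈-0.239149, sp=1, e=sp−y≈1.239149; I≈4.001952, D=e−e_prev≈0.999003; u=2·1.239149+1/4·4.001952+0·0.999003≈3.478786; next y=-7/10·(-0.239149)+1/4·3.478786≈1.037101
n=5: y≈1.037101, sp=-2, e=sp−y≈-3.037101; I≈0.964851, D=e−e_prev≈-4.276250; u=2·(-3.037101)+1/4·0.964851+0·(-4.276250)≈-5.832989; next y=-7/10·1.037101+1/4·(-5.832989)≈-2.184218
n=6: y≈-2.184218, sp=-2, e=sp−y≈0.184218; I≈1.149069, D=e−e_prev≈3.221319; u=2·0.184218+1/4·1.149069+0·3.221319≈0.655703; next y=-7/10·(-2.184218)+1/4·0.655703≈1.692878
n=7: y≈1.692878, sp=-2, e=sp−y≈-3.692878; I≈-2.543809, D=e−e_prev≈-3.877096; u=2·(-3.692878)+1/4·(-2.543809)+0·(-3.877096)≈-8.021709; next y=-7/10·1.692878+1/4·(-8.021709)≈-3.190442
n=8: y≈-3.190442, sp=-2, e=sp−y≈1.190442; I≈-1.353368, D=e−e_prev≈4.883320; u=2·1.190442+1/4·(-1.353368)+0·4.883320≈2.042542; next y=-7/10·(-3.190442)+1/4·2.042542≈2.743945
n=9: y≈2.743945, sp=-2, e=sp−y≈-4.743945; I≈-6.097312, D=e−e_prev≈-5.934387; u=2·(-4.743945)+1/4·(-6.097312)+0·(-5.934387)≈-11.012218; next y=-7/10·2.743945+1/4·(-11.012218)≈-4.673816
n=10: y≈-4.673816, sp=-2, e=sp−y≈2.673816; I≈-3.423497, D=e−e_prev≈7.417761; u=2·2.673816+1/4·(-3.423497)+0·7.417761≈4.491758; next y=-7/10·(-4.673816)+1/4·4.491758≈4.394610
n=11: y≈4.394610, sp=-2, e=sp−y≈-6.394610; I≈-9.818107, D=e−e_prev≈-9.068426; u=2·(-6.394610)+1/4·(-9.818107)+0·(-9.068426)≈-15.243748; next y=-7/10·4.394610+1/4·(-15.243748)≈-6.887164

0 1 2.250 0.000
1 1 1.234 0.563
2 1 2.801 -0.085
3 1 1.171 0.760
4 1 3.479 -0.239
5 -2 -5.833 1.037
6 -2 0.656 -2.184
7 -2 -8.022 1.693
8 -2 2.043 -3.190
9 -2 -11.012 2.744
10 -2 4.492 -4.674
11 -2 -15.244 4.395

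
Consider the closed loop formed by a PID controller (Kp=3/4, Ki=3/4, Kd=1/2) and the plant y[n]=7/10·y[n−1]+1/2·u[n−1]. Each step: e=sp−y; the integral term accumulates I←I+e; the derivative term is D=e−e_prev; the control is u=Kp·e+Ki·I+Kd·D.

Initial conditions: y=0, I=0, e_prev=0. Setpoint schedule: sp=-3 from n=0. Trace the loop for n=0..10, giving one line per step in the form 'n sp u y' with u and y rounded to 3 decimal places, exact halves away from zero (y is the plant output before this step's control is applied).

0 -3 -6.000 0.000
1 -3 -0.750 -3.000
2 -3 -3.300 -2.475
3 -3 -1.616 -3.383
4 -3 -2.196 -3.176
5 -3 -1.670 -3.321
6 -3 -1.825 -3.160
7 -3 -1.695 -3.124
8 -3 -1.763 -3.035
9 -3 -1.750 -3.006
10 -3 -1.785 -2.979

(exact arithmetic carried between steps; '≈' marks a value shown rounded to 6 d.p. or computed from one; I and e_prev carry over from the previous line; the table rounds u and y to 3 d.p., halves away from zero)
n=0: y=0, sp=-3, e=sp−y=-3; I=-3, D=e−e_prev=-3; u=3/4·(-3)+3/4·(-3)+1/2·(-3)=-6; next y=7/10·0+1/2·(-6)=-3
n=1: y=-3, sp=-3, e=sp−y=0; I=-3, D=e−e_prev=3; u=3/4·0+3/4·(-3)+1/2·3=-0.75; next y=7/10·(-3)+1/2·(-0.75)=-2.475
n=2: y=-2.475, sp=-3, e=sp−y=-0.525; I=-3.525, D=e−e_prev=-0.525; u=3/4·(-0.525)+3/4·(-3.525)+1/2·(-0.525)=-3.3; next y=7/10·(-2.475)+1/2·(-3.3)=-3.3825
n=3: y=-3.3825, sp=-3, e=sp−y=0.3825; I=-3.1425, D=e−e_prev=0.9075; u=3/4·0.3825+3/4·(-3.1425)+1/2·0.9075=-1.61625; next y=7/10·(-3.3825)+1/2·(-1.61625)=-3.175875
n=4: y=-3.175875, sp=-3, e=sp−y=0.175875; I=-2.966625, D=e−e_prev=-0.206625; u=3/4·0.175875+3/4·(-2.966625)+1/2·(-0.206625)=-2.196375; next y=7/10·(-3.175875)+1/2·(-2.196375)=-3.3213
n=5: y=-3.3213, sp=-3, e=sp−y=0.3213; I=-2.645325, D=e−e_prev=0.145425; u=3/4·0.3213+3/4·(-2.645325)+1/2·0.145425≈-1.670306; next y=7/10·(-3.3213)+1/2·(-1.670306)≈-3.160063
n=6: y≈-3.160063, sp=-3, e=sp−y≈0.160063; I≈-2.485262, D=e−e_prev≈-0.161237; u=3/4·0.160063+3/4·(-2.485262)+1/2·(-0.161237)≈-1.824518; next y=7/10·(-3.160063)+1/2·(-1.824518)≈-3.124303
n=7: y≈-3.124303, sp=-3, e=sp−y≈0.124303; I≈-2.360959, D=e−e_prev≈-0.035760; u=3/4·0.124303+3/4·(-2.360959)+1/2·(-0.035760)≈-1.695372; next y=7/10·(-3.124303)+1/2·(-1.695372)≈-3.034698
n=8: y≈-3.034698, sp=-3, e=sp−y≈0.034698; I≈-2.326261, D=e−e_prev≈-0.089605; u=3/4·0.034698+3/4·(-2.326261)+1/2·(-0.089605)≈-1.763474; next y=7/10·(-3.034698)+1/2·(-1.763474)≈-3.006026
n=9: y≈-3.006026, sp=-3, e=sp−y≈0.006026; I≈-2.320235, D=e−e_prev≈-0.028672; u=3/4·0.006026+3/4·(-2.320235)+1/2·(-0.028672)≈-1.749993; next y=7/10·(-3.006026)+1/2·(-1.749993)≈-2.979215
n=10: y≈-2.979215, sp=-3, e=sp−y≈-0.020785; I≈-2.341020, D=e−e_prev≈-0.026811; u=3/4·(-0.020785)+3/4·(-2.341020)+1/2·(-0.026811)≈-1.784760; next y=7/10·(-2.979215)+1/2·(-1.784760)≈-2.977830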